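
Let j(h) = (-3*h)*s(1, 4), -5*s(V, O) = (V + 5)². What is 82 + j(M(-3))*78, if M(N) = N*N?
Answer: 76226/5 ≈ 15245.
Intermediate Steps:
M(N) = N²
s(V, O) = -(5 + V)²/5 (s(V, O) = -(V + 5)²/5 = -(5 + V)²/5)
j(h) = 108*h/5 (j(h) = (-3*h)*(-(5 + 1)²/5) = (-3*h)*(-⅕*6²) = (-3*h)*(-⅕*36) = -3*h*(-36/5) = 108*h/5)
82 + j(M(-3))*78 = 82 + ((108/5)*(-3)²)*78 = 82 + ((108/5)*9)*78 = 82 + (972/5)*78 = 82 + 75816/5 = 76226/5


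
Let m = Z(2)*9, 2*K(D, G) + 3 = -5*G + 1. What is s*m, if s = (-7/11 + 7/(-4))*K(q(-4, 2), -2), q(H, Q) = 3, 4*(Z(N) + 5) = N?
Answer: 8505/22 ≈ 386.59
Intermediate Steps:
Z(N) = -5 + N/4
K(D, G) = -1 - 5*G/2 (K(D, G) = -3/2 + (-5*G + 1)/2 = -3/2 + (1 - 5*G)/2 = -3/2 + (1/2 - 5*G/2) = -1 - 5*G/2)
s = -105/11 (s = (-7/11 + 7/(-4))*(-1 - 5/2*(-2)) = (-7*1/11 + 7*(-1/4))*(-1 + 5) = (-7/11 - 7/4)*4 = -105/44*4 = -105/11 ≈ -9.5455)
m = -81/2 (m = (-5 + (1/4)*2)*9 = (-5 + 1/2)*9 = -9/2*9 = -81/2 ≈ -40.500)
s*m = -105/11*(-81/2) = 8505/22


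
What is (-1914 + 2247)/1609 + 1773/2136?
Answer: 1188015/1145608 ≈ 1.0370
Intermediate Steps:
(-1914 + 2247)/1609 + 1773/2136 = 333*(1/1609) + 1773*(1/2136) = 333/1609 + 591/712 = 1188015/1145608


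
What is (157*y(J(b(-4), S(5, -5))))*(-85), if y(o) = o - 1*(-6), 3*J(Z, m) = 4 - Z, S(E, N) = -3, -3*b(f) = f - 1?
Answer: -814045/9 ≈ -90450.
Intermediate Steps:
b(f) = ⅓ - f/3 (b(f) = -(f - 1)/3 = -(-1 + f)/3 = ⅓ - f/3)
J(Z, m) = 4/3 - Z/3 (J(Z, m) = (4 - Z)/3 = 4/3 - Z/3)
y(o) = 6 + o (y(o) = o + 6 = 6 + o)
(157*y(J(b(-4), S(5, -5))))*(-85) = (157*(6 + (4/3 - (⅓ - ⅓*(-4))/3)))*(-85) = (157*(6 + (4/3 - (⅓ + 4/3)/3)))*(-85) = (157*(6 + (4/3 - ⅓*5/3)))*(-85) = (157*(6 + (4/3 - 5/9)))*(-85) = (157*(6 + 7/9))*(-85) = (157*(61/9))*(-85) = (9577/9)*(-85) = -814045/9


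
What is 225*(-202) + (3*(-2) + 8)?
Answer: -45448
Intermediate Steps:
225*(-202) + (3*(-2) + 8) = -45450 + (-6 + 8) = -45450 + 2 = -45448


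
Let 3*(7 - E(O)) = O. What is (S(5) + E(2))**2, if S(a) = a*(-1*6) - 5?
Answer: 7396/9 ≈ 821.78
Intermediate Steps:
E(O) = 7 - O/3
S(a) = -5 - 6*a (S(a) = a*(-6) - 5 = -6*a - 5 = -5 - 6*a)
(S(5) + E(2))**2 = ((-5 - 6*5) + (7 - 1/3*2))**2 = ((-5 - 30) + (7 - 2/3))**2 = (-35 + 19/3)**2 = (-86/3)**2 = 7396/9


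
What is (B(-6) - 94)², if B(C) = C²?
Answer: 3364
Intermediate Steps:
(B(-6) - 94)² = ((-6)² - 94)² = (36 - 94)² = (-58)² = 3364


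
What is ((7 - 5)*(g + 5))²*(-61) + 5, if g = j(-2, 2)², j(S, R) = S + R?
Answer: -6095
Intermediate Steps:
j(S, R) = R + S
g = 0 (g = (2 - 2)² = 0² = 0)
((7 - 5)*(g + 5))²*(-61) + 5 = ((7 - 5)*(0 + 5))²*(-61) + 5 = (2*5)²*(-61) + 5 = 10²*(-61) + 5 = 100*(-61) + 5 = -6100 + 5 = -6095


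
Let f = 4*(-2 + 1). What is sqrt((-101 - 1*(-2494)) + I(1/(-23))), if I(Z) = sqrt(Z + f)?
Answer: sqrt(1265897 + 23*I*sqrt(2139))/23 ≈ 48.918 + 0.020553*I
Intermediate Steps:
f = -4 (f = 4*(-1) = -4)
I(Z) = sqrt(-4 + Z) (I(Z) = sqrt(Z - 4) = sqrt(-4 + Z))
sqrt((-101 - 1*(-2494)) + I(1/(-23))) = sqrt((-101 - 1*(-2494)) + sqrt(-4 + 1/(-23))) = sqrt((-101 + 2494) + sqrt(-4 - 1/23)) = sqrt(2393 + sqrt(-93/23)) = sqrt(2393 + I*sqrt(2139)/23)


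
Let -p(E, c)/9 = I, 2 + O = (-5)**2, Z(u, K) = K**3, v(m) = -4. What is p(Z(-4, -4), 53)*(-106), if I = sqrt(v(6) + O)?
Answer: 954*sqrt(19) ≈ 4158.4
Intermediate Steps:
O = 23 (O = -2 + (-5)**2 = -2 + 25 = 23)
I = sqrt(19) (I = sqrt(-4 + 23) = sqrt(19) ≈ 4.3589)
p(E, c) = -9*sqrt(19)
p(Z(-4, -4), 53)*(-106) = -9*sqrt(19)*(-106) = 954*sqrt(19)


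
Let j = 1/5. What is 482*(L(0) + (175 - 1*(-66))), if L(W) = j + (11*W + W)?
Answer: 581292/5 ≈ 1.1626e+5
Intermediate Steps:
j = ⅕ ≈ 0.20000
L(W) = ⅕ + 12*W (L(W) = ⅕ + (11*W + W) = ⅕ + 12*W)
482*(L(0) + (175 - 1*(-66))) = 482*((⅕ + 12*0) + (175 - 1*(-66))) = 482*((⅕ + 0) + (175 + 66)) = 482*(⅕ + 241) = 482*(1206/5) = 581292/5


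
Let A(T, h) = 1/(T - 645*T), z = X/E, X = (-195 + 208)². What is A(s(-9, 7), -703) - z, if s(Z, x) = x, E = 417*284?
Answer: -110035/66734178 ≈ -0.0016489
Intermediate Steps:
E = 118428
X = 169 (X = 13² = 169)
z = 169/118428 ≈ 0.0014270
A(T, h) = -1/(644*T) (A(T, h) = 1/(-644*T) = -1/(644*T))
A(s(-9, 7), -703) - z = -1/644/7 - 1*169/118428 = -1/644*⅐ - 169/118428 = -1/4508 - 169/118428 = -110035/66734178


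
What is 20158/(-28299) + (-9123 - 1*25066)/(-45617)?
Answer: 47967025/1290915483 ≈ 0.037157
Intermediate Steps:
20158/(-28299) + (-9123 - 1*25066)/(-45617) = 20158*(-1/28299) + (-9123 - 25066)*(-1/45617) = -20158/28299 - 34189*(-1/45617) = -20158/28299 + 34189/45617 = 47967025/1290915483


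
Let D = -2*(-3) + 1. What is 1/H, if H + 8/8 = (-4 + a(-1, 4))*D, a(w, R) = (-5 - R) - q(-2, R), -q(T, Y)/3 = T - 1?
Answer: -1/155 ≈ -0.0064516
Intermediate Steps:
q(T, Y) = 3 - 3*T (q(T, Y) = -3*(T - 1) = -3*(-1 + T) = 3 - 3*T)
D = 7 (D = 6 + 1 = 7)
a(w, R) = -14 - R (a(w, R) = (-5 - R) - (3 - 3*(-2)) = (-5 - R) - (3 + 6) = (-5 - R) - 1*9 = (-5 - R) - 9 = -14 - R)
H = -155 (H = -1 + (-4 + (-14 - 1*4))*7 = -1 + (-4 + (-14 - 4))*7 = -1 + (-4 - 18)*7 = -1 - 22*7 = -1 - 154 = -155)
1/H = 1/(-155) = -1/155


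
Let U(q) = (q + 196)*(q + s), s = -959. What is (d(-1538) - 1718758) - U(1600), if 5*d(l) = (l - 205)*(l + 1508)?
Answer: -2859536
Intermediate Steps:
d(l) = (-205 + l)*(1508 + l)/5 (d(l) = ((l - 205)*(l + 1508))/5 = ((-205 + l)*(1508 + l))/5 = (-205 + l)*(1508 + l)/5)
U(q) = (-959 + q)*(196 + q) (U(q) = (q + 196)*(q - 959) = (196 + q)*(-959 + q) = (-959 + q)*(196 + q))
(d(-1538) - 1718758) - U(1600) = ((-61828 + (⅕)*(-1538)² + (1303/5)*(-1538)) - 1718758) - (-187964 + 1600² - 763*1600) = ((-61828 + (⅕)*2365444 - 2004014/5) - 1718758) - (-187964 + 2560000 - 1220800) = ((-61828 + 2365444/5 - 2004014/5) - 1718758) - 1*1151236 = (10458 - 1718758) - 1151236 = -1708300 - 1151236 = -2859536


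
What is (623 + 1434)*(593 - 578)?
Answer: 30855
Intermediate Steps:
(623 + 1434)*(593 - 578) = 2057*15 = 30855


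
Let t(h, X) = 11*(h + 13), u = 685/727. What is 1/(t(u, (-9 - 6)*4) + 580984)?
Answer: 727/422486864 ≈ 1.7208e-6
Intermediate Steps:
u = 685/727 (u = 685*(1/727) = 685/727 ≈ 0.94223)
t(h, X) = 143 + 11*h (t(h, X) = 11*(13 + h) = 143 + 11*h)
1/(t(u, (-9 - 6)*4) + 580984) = 1/((143 + 11*(685/727)) + 580984) = 1/((143 + 7535/727) + 580984) = 1/(111496/727 + 580984) = 1/(422486864/727) = 727/422486864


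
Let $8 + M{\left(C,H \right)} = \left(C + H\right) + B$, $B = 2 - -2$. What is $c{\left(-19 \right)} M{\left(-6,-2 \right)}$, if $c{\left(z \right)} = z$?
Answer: $228$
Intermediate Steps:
$B = 4$ ($B = 2 + 2 = 4$)
$M{\left(C,H \right)} = -4 + C + H$ ($M{\left(C,H \right)} = -8 + \left(\left(C + H\right) + 4\right) = -8 + \left(4 + C + H\right) = -4 + C + H$)
$c{\left(-19 \right)} M{\left(-6,-2 \right)} = - 19 \left(-4 - 6 - 2\right) = \left(-19\right) \left(-12\right) = 228$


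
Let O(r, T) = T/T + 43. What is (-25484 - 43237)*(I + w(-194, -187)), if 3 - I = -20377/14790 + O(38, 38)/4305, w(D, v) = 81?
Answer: -1660125885289/282982 ≈ -5.8665e+6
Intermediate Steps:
O(r, T) = 44 (O(r, T) = 1 + 43 = 44)
I = 3707801/848946 (I = 3 - (-20377/14790 + 44/4305) = 3 - 1*(-1160963/848946) = 3 + 1160963/848946 = 3707801/848946 ≈ 4.3675)
(-25484 - 43237)*(I + w(-194, -187)) = (-25484 - 43237)*(3707801/848946 + 81) = -68721*72472427/848946 = -1660125885289/282982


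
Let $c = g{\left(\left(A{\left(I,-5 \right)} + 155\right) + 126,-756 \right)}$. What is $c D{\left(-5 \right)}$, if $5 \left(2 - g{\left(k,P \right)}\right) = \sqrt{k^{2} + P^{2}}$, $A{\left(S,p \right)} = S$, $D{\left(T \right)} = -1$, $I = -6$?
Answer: $-2 + \frac{\sqrt{647161}}{5} \approx 158.89$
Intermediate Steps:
$g{\left(k,P \right)} = 2 - \frac{\sqrt{P^{2} + k^{2}}}{5}$ ($g{\left(k,P \right)} = 2 - \frac{\sqrt{k^{2} + P^{2}}}{5} = 2 - \frac{\sqrt{P^{2} + k^{2}}}{5}$)
$c = 2 - \frac{\sqrt{647161}}{5}$ ($c = 2 - \frac{\sqrt{\left(-756\right)^{2} + \left(\left(-6 + 155\right) + 126\right)^{2}}}{5} = 2 - \frac{\sqrt{571536 + \left(149 + 126\right)^{2}}}{5} = 2 - \frac{\sqrt{571536 + 275^{2}}}{5} = 2 - \frac{\sqrt{571536 + 75625}}{5} = 2 - \frac{\sqrt{647161}}{5} \approx -158.89$)
$c D{\left(-5 \right)} = \left(2 - \frac{\sqrt{647161}}{5}\right) \left(-1\right) = -2 + \frac{\sqrt{647161}}{5}$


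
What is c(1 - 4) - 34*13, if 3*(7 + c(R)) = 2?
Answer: -1345/3 ≈ -448.33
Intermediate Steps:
c(R) = -19/3 (c(R) = -7 + (⅓)*2 = -7 + ⅔ = -19/3)
c(1 - 4) - 34*13 = -19/3 - 34*13 = -19/3 - 442 = -1345/3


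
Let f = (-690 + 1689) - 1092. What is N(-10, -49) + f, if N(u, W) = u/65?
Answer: -1211/13 ≈ -93.154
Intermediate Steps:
f = -93 (f = 999 - 1092 = -93)
N(u, W) = u/65 (N(u, W) = u*(1/65) = u/65)
N(-10, -49) + f = (1/65)*(-10) - 93 = -2/13 - 93 = -1211/13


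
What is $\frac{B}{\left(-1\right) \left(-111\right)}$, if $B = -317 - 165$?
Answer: $- \frac{482}{111} \approx -4.3423$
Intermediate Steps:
$B = -482$ ($B = -317 - 165 = -482$)
$\frac{B}{\left(-1\right) \left(-111\right)} = - \frac{482}{\left(-1\right) \left(-111\right)} = - \frac{482}{111}$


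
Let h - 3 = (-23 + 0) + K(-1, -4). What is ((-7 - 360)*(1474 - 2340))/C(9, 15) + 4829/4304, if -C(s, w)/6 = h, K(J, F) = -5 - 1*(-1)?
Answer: 85537579/38736 ≈ 2208.2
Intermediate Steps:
K(J, F) = -4 (K(J, F) = -5 + 1 = -4)
h = -24 (h = 3 + ((-23 + 0) - 4) = 3 + (-23 - 4) = 3 - 27 = -24)
C(s, w) = 144 (C(s, w) = -6*(-24) = 144)
((-7 - 360)*(1474 - 2340))/C(9, 15) + 4829/4304 = ((-7 - 360)*(1474 - 2340))/144 + 4829/4304 = -367*(-866)*(1/144) + 4829*(1/4304) = 317822*(1/144) + 4829/4304 = 158911/72 + 4829/4304 = 85537579/38736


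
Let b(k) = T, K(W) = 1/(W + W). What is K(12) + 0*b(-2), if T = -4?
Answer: 1/24 ≈ 0.041667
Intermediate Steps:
K(W) = 1/(2*W)
b(k) = -4
K(12) + 0*b(-2) = (½)/12 + 0*(-4) = (½)*(1/12) + 0 = 1/24 + 0 = 1/24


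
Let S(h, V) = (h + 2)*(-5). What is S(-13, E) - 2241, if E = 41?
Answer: -2186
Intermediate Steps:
S(h, V) = -10 - 5*h (S(h, V) = (2 + h)*(-5) = -10 - 5*h)
S(-13, E) - 2241 = (-10 - 5*(-13)) - 2241 = (-10 + 65) - 2241 = 55 - 2241 = -2186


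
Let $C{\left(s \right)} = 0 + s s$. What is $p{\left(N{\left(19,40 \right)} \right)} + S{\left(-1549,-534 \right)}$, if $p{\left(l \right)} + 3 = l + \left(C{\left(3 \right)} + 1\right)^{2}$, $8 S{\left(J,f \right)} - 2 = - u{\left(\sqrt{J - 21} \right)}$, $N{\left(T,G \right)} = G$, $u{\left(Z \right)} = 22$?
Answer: $\frac{269}{2} \approx 134.5$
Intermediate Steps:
$C{\left(s \right)} = s^{2}$ ($C{\left(s \right)} = 0 + s^{2} = s^{2}$)
$S{\left(J,f \right)} = - \frac{5}{2}$ ($S{\left(J,f \right)} = \frac{1}{4} + \frac{\left(-1\right) 22}{8} = \frac{1}{4} + \frac{1}{8} \left(-22\right) = \frac{1}{4} - \frac{11}{4} = - \frac{5}{2}$)
$p{\left(l \right)} = 97 + l$ ($p{\left(l \right)} = -3 + \left(l + \left(3^{2} + 1\right)^{2}\right) = -3 + \left(l + \left(9 + 1\right)^{2}\right) = -3 + \left(l + 10^{2}\right) = -3 + \left(l + 100\right) = -3 + \left(100 + l\right) = 97 + l$)
$p{\left(N{\left(19,40 \right)} \right)} + S{\left(-1549,-534 \right)} = \left(97 + 40\right) - \frac{5}{2} = 137 - \frac{5}{2} = \frac{269}{2}$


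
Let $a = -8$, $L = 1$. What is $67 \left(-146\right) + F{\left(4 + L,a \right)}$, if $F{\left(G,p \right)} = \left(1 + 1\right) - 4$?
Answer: $-9784$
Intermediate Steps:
$F{\left(G,p \right)} = -2$ ($F{\left(G,p \right)} = 2 - 4 = -2$)
$67 \left(-146\right) + F{\left(4 + L,a \right)} = 67 \left(-146\right) - 2 = -9782 - 2 = -9784$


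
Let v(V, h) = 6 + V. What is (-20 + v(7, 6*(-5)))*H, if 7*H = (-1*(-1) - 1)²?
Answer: 0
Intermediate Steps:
H = 0 (H = (-1*(-1) - 1)²/7 = (1 - 1)²/7 = (⅐)*0² = (⅐)*0 = 0)
(-20 + v(7, 6*(-5)))*H = (-20 + (6 + 7))*0 = (-20 + 13)*0 = -7*0 = 0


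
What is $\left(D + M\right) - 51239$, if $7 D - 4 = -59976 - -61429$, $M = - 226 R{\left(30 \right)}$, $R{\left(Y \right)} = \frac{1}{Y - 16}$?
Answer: $-51047$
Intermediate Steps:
$R{\left(Y \right)} = \frac{1}{-16 + Y}$
$M = - \frac{113}{7}$ ($M = - \frac{226}{-16 + 30} = - \frac{226}{14} = \left(-226\right) \frac{1}{14} = - \frac{113}{7} \approx -16.143$)
$D = \frac{1457}{7}$ ($D = \frac{4}{7} + \frac{-59976 - -61429}{7} = \frac{4}{7} + \frac{-59976 + 61429}{7} = \frac{4}{7} + \frac{1}{7} \cdot 1453 = \frac{4}{7} + \frac{1453}{7} = \frac{1457}{7} \approx 208.14$)
$\left(D + M\right) - 51239 = \left(\frac{1457}{7} - \frac{113}{7}\right) - 51239 = 192 - 51239 = -51047$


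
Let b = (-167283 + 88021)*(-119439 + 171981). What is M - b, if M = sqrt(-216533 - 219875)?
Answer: 4164584004 + 2*I*sqrt(109102) ≈ 4.1646e+9 + 660.61*I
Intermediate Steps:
b = -4164584004 (b = -79262*52542 = -4164584004)
M = 2*I*sqrt(109102) (M = sqrt(-436408) = 2*I*sqrt(109102) ≈ 660.61*I)
M - b = 2*I*sqrt(109102) - 1*(-4164584004) = 2*I*sqrt(109102) + 4164584004 = 4164584004 + 2*I*sqrt(109102)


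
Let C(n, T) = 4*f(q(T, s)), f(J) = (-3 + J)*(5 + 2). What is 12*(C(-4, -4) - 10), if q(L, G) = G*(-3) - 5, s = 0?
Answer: -2808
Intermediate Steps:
q(L, G) = -5 - 3*G (q(L, G) = -3*G - 5 = -5 - 3*G)
f(J) = -21 + 7*J (f(J) = (-3 + J)*7 = -21 + 7*J)
C(n, T) = -224 (C(n, T) = 4*(-21 + 7*(-5 - 3*0)) = 4*(-21 + 7*(-5 + 0)) = 4*(-21 + 7*(-5)) = 4*(-21 - 35) = 4*(-56) = -224)
12*(C(-4, -4) - 10) = 12*(-224 - 10) = 12*(-234) = -2808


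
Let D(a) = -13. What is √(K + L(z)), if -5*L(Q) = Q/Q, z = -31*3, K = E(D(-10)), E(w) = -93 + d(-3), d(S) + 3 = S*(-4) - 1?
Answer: I*√2130/5 ≈ 9.2304*I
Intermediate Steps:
d(S) = -4 - 4*S (d(S) = -3 + (S*(-4) - 1) = -3 + (-4*S - 1) = -3 + (-1 - 4*S) = -4 - 4*S)
E(w) = -85 (E(w) = -93 + (-4 - 4*(-3)) = -93 + (-4 + 12) = -93 + 8 = -85)
K = -85
z = -93
L(Q) = -⅕ (L(Q) = -Q/(5*Q) = -⅕*1 = -⅕)
√(K + L(z)) = √(-85 - ⅕) = √(-426/5) = I*√2130/5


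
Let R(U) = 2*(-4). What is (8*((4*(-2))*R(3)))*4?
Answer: 2048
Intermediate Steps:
R(U) = -8
(8*((4*(-2))*R(3)))*4 = (8*((4*(-2))*(-8)))*4 = (8*(-8*(-8)))*4 = (8*64)*4 = 512*4 = 2048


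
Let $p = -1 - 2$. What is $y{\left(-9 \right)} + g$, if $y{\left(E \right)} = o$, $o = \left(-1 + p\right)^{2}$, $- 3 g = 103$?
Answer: $- \frac{55}{3} \approx -18.333$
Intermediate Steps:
$g = - \frac{103}{3}$ ($g = \left(- \frac{1}{3}\right) 103 = - \frac{103}{3} \approx -34.333$)
$p = -3$
$o = 16$ ($o = \left(-1 - 3\right)^{2} = \left(-4\right)^{2} = 16$)
$y{\left(E \right)} = 16$
$y{\left(-9 \right)} + g = 16 - \frac{103}{3} = - \frac{55}{3}$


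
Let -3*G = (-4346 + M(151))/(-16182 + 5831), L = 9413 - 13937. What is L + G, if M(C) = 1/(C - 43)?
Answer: -15172716743/3353724 ≈ -4524.1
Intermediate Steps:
M(C) = 1/(-43 + C)
L = -4524
G = -469367/3353724 (G = -(-4346 + 1/(-43 + 151))/(3*(-16182 + 5831)) = -(-4346 + 1/108)/(3*(-10351)) = -(-4346 + 1/108)*(-1)/(3*10351) = -(-469367)*(-1)/(324*10351) = -⅓*469367/1117908 = -469367/3353724 ≈ -0.13995)
L + G = -4524 - 469367/3353724 = -15172716743/3353724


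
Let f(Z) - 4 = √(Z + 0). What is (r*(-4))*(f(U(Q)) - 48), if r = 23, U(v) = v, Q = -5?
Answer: 4048 - 92*I*√5 ≈ 4048.0 - 205.72*I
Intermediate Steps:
f(Z) = 4 + √Z (f(Z) = 4 + √(Z + 0) = 4 + √Z)
(r*(-4))*(f(U(Q)) - 48) = (23*(-4))*((4 + √(-5)) - 48) = -92*((4 + I*√5) - 48) = -92*(-44 + I*√5) = 4048 - 92*I*√5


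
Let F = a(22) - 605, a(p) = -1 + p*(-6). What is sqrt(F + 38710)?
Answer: 2*sqrt(9493) ≈ 194.86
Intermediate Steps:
a(p) = -1 - 6*p
F = -738 (F = (-1 - 6*22) - 605 = (-1 - 132) - 605 = -133 - 605 = -738)
sqrt(F + 38710) = sqrt(-738 + 38710) = sqrt(37972) = 2*sqrt(9493)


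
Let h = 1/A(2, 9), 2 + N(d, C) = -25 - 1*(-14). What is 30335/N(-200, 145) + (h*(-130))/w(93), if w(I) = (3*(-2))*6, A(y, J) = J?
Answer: -4913425/2106 ≈ -2333.1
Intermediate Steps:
w(I) = -36 (w(I) = -6*6 = -36)
N(d, C) = -13 (N(d, C) = -2 + (-25 - 1*(-14)) = -2 + (-25 + 14) = -2 - 11 = -13)
h = ⅑ (h = 1/9 = ⅑ ≈ 0.11111)
30335/N(-200, 145) + (h*(-130))/w(93) = 30335/(-13) + ((⅑)*(-130))/(-36) = 30335*(-1/13) - 130/9*(-1/36) = -30335/13 + 65/162 = -4913425/2106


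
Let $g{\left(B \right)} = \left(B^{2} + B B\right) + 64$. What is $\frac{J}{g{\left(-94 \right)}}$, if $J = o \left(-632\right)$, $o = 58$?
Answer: $- \frac{4582}{2217} \approx -2.0668$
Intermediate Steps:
$g{\left(B \right)} = 64 + 2 B^{2}$ ($g{\left(B \right)} = \left(B^{2} + B^{2}\right) + 64 = 2 B^{2} + 64 = 64 + 2 B^{2}$)
$J = -36656$ ($J = 58 \left(-632\right) = -36656$)
$\frac{J}{g{\left(-94 \right)}} = - \frac{36656}{64 + 2 \left(-94\right)^{2}} = - \frac{36656}{64 + 2 \cdot 8836} = - \frac{36656}{64 + 17672} = - \frac{36656}{17736} = \left(-36656\right) \frac{1}{17736} = - \frac{4582}{2217}$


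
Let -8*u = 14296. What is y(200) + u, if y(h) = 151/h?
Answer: -357249/200 ≈ -1786.2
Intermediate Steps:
u = -1787 (u = -⅛*14296 = -1787)
y(200) + u = 151/200 - 1787 = -357249/200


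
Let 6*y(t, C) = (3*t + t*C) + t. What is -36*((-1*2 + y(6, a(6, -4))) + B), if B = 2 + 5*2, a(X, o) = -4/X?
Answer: -480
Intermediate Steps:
y(t, C) = 2*t/3 + C*t/6 (y(t, C) = ((3*t + t*C) + t)/6 = ((3*t + C*t) + t)/6 = (4*t + C*t)/6 = 2*t/3 + C*t/6)
B = 12 (B = 2 + 10 = 12)
-36*((-1*2 + y(6, a(6, -4))) + B) = -36*((-1*2 + (⅙)*6*(4 - 4/6)) + 12) = -36*((-2 + (⅙)*6*(4 - 4*⅙)) + 12) = -36*((-2 + (⅙)*6*(4 - ⅔)) + 12) = -36*((-2 + (⅙)*6*(10/3)) + 12) = -36*((-2 + 10/3) + 12) = -36*(4/3 + 12) = -36*40/3 = -480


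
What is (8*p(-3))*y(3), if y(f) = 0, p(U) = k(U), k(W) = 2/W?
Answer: 0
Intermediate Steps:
p(U) = 2/U
(8*p(-3))*y(3) = (8*(2/(-3)))*0 = (8*(2*(-⅓)))*0 = (8*(-⅔))*0 = -16/3*0 = 0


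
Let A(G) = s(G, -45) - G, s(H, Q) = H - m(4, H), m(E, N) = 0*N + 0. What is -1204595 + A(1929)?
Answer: -1204595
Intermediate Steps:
m(E, N) = 0 (m(E, N) = 0 + 0 = 0)
s(H, Q) = H (s(H, Q) = H - 1*0 = H + 0 = H)
A(G) = 0 (A(G) = G - G = 0)
-1204595 + A(1929) = -1204595 + 0 = -1204595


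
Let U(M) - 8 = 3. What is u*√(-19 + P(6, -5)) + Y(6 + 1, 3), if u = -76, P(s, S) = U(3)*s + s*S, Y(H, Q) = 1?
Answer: 1 - 76*√17 ≈ -312.36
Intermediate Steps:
U(M) = 11 (U(M) = 8 + 3 = 11)
P(s, S) = 11*s + S*s (P(s, S) = 11*s + s*S = 11*s + S*s)
u*√(-19 + P(6, -5)) + Y(6 + 1, 3) = -76*√(-19 + 6*(11 - 5)) + 1 = -76*√(-19 + 6*6) + 1 = -76*√(-19 + 36) + 1 = -76*√17 + 1 = 1 - 76*√17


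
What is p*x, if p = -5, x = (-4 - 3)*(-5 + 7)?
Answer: 70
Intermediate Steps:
x = -14 (x = -7*2 = -14)
p = -5 (p = -1*5 = -5)
p*x = -5*(-14) = 70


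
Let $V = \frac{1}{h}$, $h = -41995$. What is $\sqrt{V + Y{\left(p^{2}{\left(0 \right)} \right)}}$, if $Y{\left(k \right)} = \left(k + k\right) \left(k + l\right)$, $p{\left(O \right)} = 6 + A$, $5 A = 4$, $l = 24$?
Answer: $\frac{\sqrt{286396365480397}}{209975} \approx 80.596$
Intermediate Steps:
$A = \frac{4}{5}$ ($A = \frac{1}{5} \cdot 4 = \frac{4}{5} \approx 0.8$)
$p{\left(O \right)} = \frac{34}{5}$ ($p{\left(O \right)} = 6 + \frac{4}{5} = \frac{34}{5}$)
$V = - \frac{1}{41995}$ ($V = \frac{1}{-41995} = - \frac{1}{41995} \approx -2.3812 \cdot 10^{-5}$)
$Y{\left(k \right)} = 2 k \left(24 + k\right)$ ($Y{\left(k \right)} = \left(k + k\right) \left(k + 24\right) = 2 k \left(24 + k\right)$)
$\sqrt{V + Y{\left(p^{2}{\left(0 \right)} \right)}} = \sqrt{- \frac{1}{41995} + 2 \left(\frac{34}{5}\right)^{2} \left(24 + \left(\frac{34}{5}\right)^{2}\right)} = \sqrt{- \frac{1}{41995} + 2 \cdot \frac{1156}{25} \left(24 + \frac{1156}{25}\right)} = \sqrt{- \frac{1}{41995} + 2 \cdot \frac{1156}{25} \cdot \frac{1756}{25}} = \sqrt{- \frac{1}{41995} + \frac{4059872}{625}} = \sqrt{\frac{34098864803}{5249375}} = \frac{\sqrt{286396365480397}}{209975}$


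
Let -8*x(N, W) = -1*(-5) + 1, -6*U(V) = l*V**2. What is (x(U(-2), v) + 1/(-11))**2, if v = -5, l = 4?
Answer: 1369/1936 ≈ 0.70713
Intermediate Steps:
U(V) = -2*V**2/3
x(N, W) = -3/4 (x(N, W) = -(-1*(-5) + 1)/8 = -(5 + 1)/8 = -1/8*6 = -3/4)
(x(U(-2), v) + 1/(-11))**2 = (-3/4 + 1/(-11))**2 = (-3/4 - 1/11)**2 = (-37/44)**2 = 1369/1936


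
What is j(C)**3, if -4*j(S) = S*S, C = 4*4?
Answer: -262144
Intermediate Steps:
C = 16
j(S) = -S**2/4 (j(S) = -S*S/4 = -S**2/4)
j(C)**3 = (-1/4*16**2)**3 = (-1/4*256)**3 = (-64)**3 = -262144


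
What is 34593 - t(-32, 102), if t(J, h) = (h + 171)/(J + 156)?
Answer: 4289259/124 ≈ 34591.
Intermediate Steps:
t(J, h) = (171 + h)/(156 + J)
34593 - t(-32, 102) = 34593 - (171 + 102)/(156 - 32) = 34593 - 273/124 = 4289259/124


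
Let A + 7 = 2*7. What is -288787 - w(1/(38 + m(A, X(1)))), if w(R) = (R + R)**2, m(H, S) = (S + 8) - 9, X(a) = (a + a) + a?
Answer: -115514801/400 ≈ -2.8879e+5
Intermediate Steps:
A = 7 (A = -7 + 2*7 = -7 + 14 = 7)
X(a) = 3*a (X(a) = 2*a + a = 3*a)
m(H, S) = -1 + S (m(H, S) = (8 + S) - 9 = -1 + S)
w(R) = 4*R**2 (w(R) = (2*R)**2 = 4*R**2)
-288787 - w(1/(38 + m(A, X(1)))) = -288787 - 4*(1/(38 + (-1 + 3*1)))**2 = -288787 - 4*(1/(38 + (-1 + 3)))**2 = -288787 - 4*(1/(38 + 2))**2 = -288787 - 4*(1/40)**2 = -288787 - 4/1600 = -288787 - 1*1/400 = -288787 - 1/400 = -115514801/400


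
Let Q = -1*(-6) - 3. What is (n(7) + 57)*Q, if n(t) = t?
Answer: 192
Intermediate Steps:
Q = 3 (Q = 6 - 3 = 3)
(n(7) + 57)*Q = (7 + 57)*3 = 64*3 = 192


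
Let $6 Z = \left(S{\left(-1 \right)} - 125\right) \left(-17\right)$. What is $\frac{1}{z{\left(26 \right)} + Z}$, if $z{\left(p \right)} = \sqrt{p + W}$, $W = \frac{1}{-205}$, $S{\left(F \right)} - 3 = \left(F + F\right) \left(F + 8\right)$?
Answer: $\frac{710940}{273900919} - \frac{657 \sqrt{205}}{273900919} \approx 0.0025613$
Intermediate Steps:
$S{\left(F \right)} = 3 + 2 F \left(8 + F\right)$ ($S{\left(F \right)} = 3 + \left(F + F\right) \left(F + 8\right) = 3 + 2 F \left(8 + F\right)$)
$W = - \frac{1}{205} \approx -0.0048781$
$z{\left(p \right)} = \sqrt{- \frac{1}{205} + p}$ ($z{\left(p \right)} = \sqrt{p - \frac{1}{205}} = \sqrt{- \frac{1}{205} + p}$)
$Z = \frac{1156}{3}$ ($Z = \frac{\left(\left(3 + 2 \left(-1\right)^{2} + 16 \left(-1\right)\right) - 125\right) \left(-17\right)}{6} = \frac{\left(\left(3 + 2 \cdot 1 - 16\right) - 125\right) \left(-17\right)}{6} = \frac{\left(\left(3 + 2 - 16\right) - 125\right) \left(-17\right)}{6} = \frac{\left(-11 - 125\right) \left(-17\right)}{6} = \frac{\left(-136\right) \left(-17\right)}{6} = \frac{1}{6} \cdot 2312 = \frac{1156}{3} \approx 385.33$)
$\frac{1}{z{\left(26 \right)} + Z} = \frac{1}{\frac{\sqrt{-205 + 42025 \cdot 26}}{205} + \frac{1156}{3}} = \frac{1}{\frac{\sqrt{-205 + 1092650}}{205} + \frac{1156}{3}} = \frac{1}{\frac{\sqrt{1092445}}{205} + \frac{1156}{3}} = \frac{1}{\frac{73 \sqrt{205}}{205} + \frac{1156}{3}} = \frac{1}{\frac{1156}{3} + \frac{73 \sqrt{205}}{205}}$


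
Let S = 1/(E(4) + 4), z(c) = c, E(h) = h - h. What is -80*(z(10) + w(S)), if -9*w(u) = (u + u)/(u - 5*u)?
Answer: -7240/9 ≈ -804.44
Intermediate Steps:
E(h) = 0
S = ¼ (S = 1/(0 + 4) = 1/4 = ¼ ≈ 0.25000)
w(u) = 1/18 (w(u) = -(u + u)/(9*(u - 5*u)) = -2*u/(9*((-4*u))) = -2*u*(-1/(4*u))/9 = -⅑*(-½) = 1/18)
-80*(z(10) + w(S)) = -80*(10 + 1/18) = -80*181/18 = -7240/9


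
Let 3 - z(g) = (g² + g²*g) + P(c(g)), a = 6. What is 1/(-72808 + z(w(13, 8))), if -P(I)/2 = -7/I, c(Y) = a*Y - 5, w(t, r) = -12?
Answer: -11/783429 ≈ -1.4041e-5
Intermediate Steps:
c(Y) = -5 + 6*Y (c(Y) = 6*Y - 5 = -5 + 6*Y)
P(I) = 14/I (P(I) = -(-14)/I = 14/I)
z(g) = 3 - g² - g³ - 14/(-5 + 6*g) (z(g) = 3 - ((g² + g²*g) + 14/(-5 + 6*g)) = 3 - ((g² + g³) + 14/(-5 + 6*g)) = 3 - (g² + g³ + 14/(-5 + 6*g)) = 3 + (-g² - g³ - 14/(-5 + 6*g)) = 3 - g² - g³ - 14/(-5 + 6*g))
1/(-72808 + z(w(13, 8))) = 1/(-72808 + (-14 + (-5 + 6*(-12))*(3 - 1*(-12)² - 1*(-12)³))/(-5 + 6*(-12))) = 1/(-72808 + (-14 + (-5 - 72)*(3 - 1*144 - 1*(-1728)))/(-5 - 72)) = 1/(-72808 + (-14 - 77*(3 - 144 + 1728))/(-77)) = 1/(-72808 - (-14 - 77*1587)/77) = 1/(-72808 - (-14 - 122199)/77) = 1/(-72808 - 1/77*(-122213)) = 1/(-72808 + 17459/11) = 1/(-783429/11) = -11/783429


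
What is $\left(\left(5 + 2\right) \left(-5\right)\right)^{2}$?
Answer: $1225$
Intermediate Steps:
$\left(\left(5 + 2\right) \left(-5\right)\right)^{2} = \left(7 \left(-5\right)\right)^{2} = \left(-35\right)^{2} = 1225$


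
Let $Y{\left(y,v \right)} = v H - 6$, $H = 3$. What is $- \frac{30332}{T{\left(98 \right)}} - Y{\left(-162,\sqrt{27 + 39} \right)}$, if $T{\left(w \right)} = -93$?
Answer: $\frac{30890}{93} - 3 \sqrt{66} \approx 307.78$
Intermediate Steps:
$Y{\left(y,v \right)} = -6 + 3 v$ ($Y{\left(y,v \right)} = v 3 - 6 = 3 v - 6 = -6 + 3 v$)
$- \frac{30332}{T{\left(98 \right)}} - Y{\left(-162,\sqrt{27 + 39} \right)} = - \frac{30332}{-93} - \left(-6 + 3 \sqrt{27 + 39}\right) = \left(-30332\right) \left(- \frac{1}{93}\right) - \left(-6 + 3 \sqrt{66}\right) = \frac{30332}{93} + \left(6 - 3 \sqrt{66}\right) = \frac{30890}{93} - 3 \sqrt{66}$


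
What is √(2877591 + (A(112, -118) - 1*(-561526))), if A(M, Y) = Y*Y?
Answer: √3453041 ≈ 1858.2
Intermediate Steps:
A(M, Y) = Y²
√(2877591 + (A(112, -118) - 1*(-561526))) = √(2877591 + ((-118)² - 1*(-561526))) = √(2877591 + (13924 + 561526)) = √(2877591 + 575450) = √3453041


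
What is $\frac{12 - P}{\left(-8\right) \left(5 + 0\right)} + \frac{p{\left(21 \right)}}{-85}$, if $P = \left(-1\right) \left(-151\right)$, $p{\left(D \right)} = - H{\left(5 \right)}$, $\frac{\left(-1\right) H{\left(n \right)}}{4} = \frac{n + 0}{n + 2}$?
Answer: $\frac{16381}{4760} \approx 3.4414$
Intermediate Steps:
$H{\left(n \right)} = - \frac{4 n}{2 + n}$ ($H{\left(n \right)} = - 4 \frac{n + 0}{n + 2} = - 4 \frac{n}{2 + n} = - \frac{4 n}{2 + n}$)
$p{\left(D \right)} = \frac{20}{7}$ ($p{\left(D \right)} = - \frac{\left(-4\right) 5}{2 + 5} = - \frac{\left(-4\right) 5}{7} = \left(-1\right) \left(- \frac{20}{7}\right) = \frac{20}{7}$)
$P = 151$
$\frac{12 - P}{\left(-8\right) \left(5 + 0\right)} + \frac{p{\left(21 \right)}}{-85} = \frac{12 - 151}{\left(-8\right) \left(5 + 0\right)} + \frac{20}{7 \left(-85\right)} = \frac{12 - 151}{\left(-8\right) 5} + \frac{20}{7} \left(- \frac{1}{85}\right) = - \frac{139}{-40} - \frac{4}{119} = \left(-139\right) \left(- \frac{1}{40}\right) - \frac{4}{119} = \frac{139}{40} - \frac{4}{119} = \frac{16381}{4760}$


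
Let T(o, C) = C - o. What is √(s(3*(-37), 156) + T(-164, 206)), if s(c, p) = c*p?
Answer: I*√16946 ≈ 130.18*I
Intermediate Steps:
√(s(3*(-37), 156) + T(-164, 206)) = √((3*(-37))*156 + (206 - 1*(-164))) = √(-111*156 + (206 + 164)) = √(-17316 + 370) = √(-16946) = I*√16946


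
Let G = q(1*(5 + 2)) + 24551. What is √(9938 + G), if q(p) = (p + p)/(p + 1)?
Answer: √137963/2 ≈ 185.72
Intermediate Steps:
q(p) = 2*p/(1 + p) (q(p) = (2*p)/(1 + p) = 2*p/(1 + p))
G = 98211/4 (G = 2*(1*(5 + 2))/(1 + 1*(5 + 2)) + 24551 = 2*(1*7)/(1 + 1*7) + 24551 = 2*7/(1 + 7) + 24551 = 2*7/8 + 24551 = 2*7*(⅛) + 24551 = 7/4 + 24551 = 98211/4 ≈ 24553.)
√(9938 + G) = √(9938 + 98211/4) = √(137963/4) = √137963/2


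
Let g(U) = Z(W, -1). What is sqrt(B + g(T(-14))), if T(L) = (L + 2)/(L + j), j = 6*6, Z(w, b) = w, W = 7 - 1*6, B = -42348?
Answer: I*sqrt(42347) ≈ 205.78*I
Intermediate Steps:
W = 1 (W = 7 - 6 = 1)
j = 36
T(L) = (2 + L)/(36 + L) (T(L) = (L + 2)/(L + 36) = (2 + L)/(36 + L))
g(U) = 1
sqrt(B + g(T(-14))) = sqrt(-42348 + 1) = sqrt(-42347) = I*sqrt(42347)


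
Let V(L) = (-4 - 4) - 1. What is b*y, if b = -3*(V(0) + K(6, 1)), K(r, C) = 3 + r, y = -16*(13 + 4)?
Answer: 0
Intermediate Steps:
y = -272 (y = -16*17 = -272)
V(L) = -9 (V(L) = -8 - 1 = -9)
b = 0 (b = -3*(-9 + (3 + 6)) = -3*(-9 + 9) = -3*0 = 0)
b*y = 0*(-272) = 0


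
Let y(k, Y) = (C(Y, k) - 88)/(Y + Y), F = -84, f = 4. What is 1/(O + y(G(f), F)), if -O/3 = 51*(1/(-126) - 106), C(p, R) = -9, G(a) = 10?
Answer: 24/389275 ≈ 6.1653e-5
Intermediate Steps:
y(k, Y) = -97/(2*Y) (y(k, Y) = (-9 - 88)/(Y + Y) = -97*1/(2*Y) = -97/(2*Y))
O = 227069/14 (O = -153*(1/(-126) - 106) = -153*(-1/126 - 106) = -153*(-13357)/126 = -3*(-227069/42) = 227069/14 ≈ 16219.)
1/(O + y(G(f), F)) = 1/(227069/14 - 97/2/(-84)) = 1/(227069/14 - 97/2*(-1/84)) = 1/(227069/14 + 97/168) = 1/(389275/24) = 24/389275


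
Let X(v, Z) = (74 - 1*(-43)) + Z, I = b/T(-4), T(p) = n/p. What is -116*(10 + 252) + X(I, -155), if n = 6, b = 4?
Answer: -30430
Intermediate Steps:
T(p) = 6/p
I = -8/3 (I = 4/((6/(-4))) = 4/((6*(-¼))) = 4/(-3/2) = 4*(-⅔) = -8/3 ≈ -2.6667)
X(v, Z) = 117 + Z (X(v, Z) = (74 + 43) + Z = 117 + Z)
-116*(10 + 252) + X(I, -155) = -116*(10 + 252) + (117 - 155) = -116*262 - 38 = -30392 - 38 = -30430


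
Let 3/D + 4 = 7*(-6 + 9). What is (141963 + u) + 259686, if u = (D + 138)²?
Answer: 121594362/289 ≈ 4.2074e+5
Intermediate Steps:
D = 3/17 (D = 3/(-4 + 7*(-6 + 9)) = 3/(-4 + 7*3) = 3/(-4 + 21) = 3/17 ≈ 0.17647)
u = 5517801/289 (u = (3/17 + 138)² = (2349/17)² = 5517801/289 ≈ 19093.)
(141963 + u) + 259686 = (141963 + 5517801/289) + 259686 = 46545108/289 + 259686 = 121594362/289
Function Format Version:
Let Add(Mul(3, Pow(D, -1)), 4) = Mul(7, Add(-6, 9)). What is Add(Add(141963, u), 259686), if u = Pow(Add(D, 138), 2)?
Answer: Rational(121594362, 289) ≈ 4.2074e+5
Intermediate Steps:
D = Rational(3, 17) (D = Mul(3, Pow(Add(-4, Mul(7, Add(-6, 9))), -1)) = Mul(3, Pow(Add(-4, Mul(7, 3)), -1)) = Mul(3, Pow(Add(-4, 21), -1)) = Mul(3, Pow(17, -1)) = Mul(3, Rational(1, 17)) = Rational(3, 17) ≈ 0.17647)
u = Rational(5517801, 289) (u = Pow(Add(Rational(3, 17), 138), 2) = Pow(Rational(2349, 17), 2) = Rational(5517801, 289) ≈ 19093.)
Add(Add(141963, u), 259686) = Add(Add(141963, Rational(5517801, 289)), 259686) = Add(Rational(46545108, 289), 259686) = Rational(121594362, 289)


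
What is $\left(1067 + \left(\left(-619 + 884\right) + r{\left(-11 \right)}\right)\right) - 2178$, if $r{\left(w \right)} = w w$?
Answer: $-725$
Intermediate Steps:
$r{\left(w \right)} = w^{2}$
$\left(1067 + \left(\left(-619 + 884\right) + r{\left(-11 \right)}\right)\right) - 2178 = \left(1067 + \left(\left(-619 + 884\right) + \left(-11\right)^{2}\right)\right) - 2178 = \left(1067 + \left(265 + 121\right)\right) - 2178 = \left(1067 + 386\right) - 2178 = 1453 - 2178 = -725$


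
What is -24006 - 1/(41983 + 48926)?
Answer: -2182361455/90909 ≈ -24006.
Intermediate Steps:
-24006 - 1/(41983 + 48926) = -24006 - 1/90909 = -2182361455/90909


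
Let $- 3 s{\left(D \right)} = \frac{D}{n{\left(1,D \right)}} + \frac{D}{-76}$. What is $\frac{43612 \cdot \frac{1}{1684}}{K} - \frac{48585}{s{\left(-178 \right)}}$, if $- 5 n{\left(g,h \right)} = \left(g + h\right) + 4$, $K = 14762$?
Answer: $- \frac{661664652377419}{12721699694} \approx -52011.0$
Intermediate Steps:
$n{\left(g,h \right)} = - \frac{4}{5} - \frac{g}{5} - \frac{h}{5}$ ($n{\left(g,h \right)} = - \frac{\left(g + h\right) + 4}{5} = - \frac{4 + g + h}{5} = - \frac{4}{5} - \frac{g}{5} - \frac{h}{5}$)
$s{\left(D \right)} = \frac{D}{228} - \frac{D}{3 \left(-1 - \frac{D}{5}\right)}$ ($s{\left(D \right)} = - \frac{\frac{D}{- \frac{4}{5} - \frac{1}{5} - \frac{D}{5}} + \frac{D}{-76}}{3} = - \frac{\frac{D}{- \frac{4}{5} - \frac{1}{5} - \frac{D}{5}} + D \left(- \frac{1}{76}\right)}{3} = - \frac{\frac{D}{-1 - \frac{D}{5}} - \frac{D}{76}}{3} = - \frac{- \frac{D}{76} + \frac{D}{-1 - \frac{D}{5}}}{3} = \frac{D}{228} - \frac{D}{3 \left(-1 - \frac{D}{5}\right)}$)
$\frac{43612 \cdot \frac{1}{1684}}{K} - \frac{48585}{s{\left(-178 \right)}} = \frac{43612 \cdot \frac{1}{1684}}{14762} - \frac{48585}{\frac{1}{228} \left(-178\right) \frac{1}{5 - 178} \left(385 - 178\right)} = 43612 \cdot \frac{1}{1684} \cdot \frac{1}{14762} - \frac{48585}{\frac{1}{228} \left(-178\right) \frac{1}{-173} \cdot 207} = \frac{10903}{421} \cdot \frac{1}{14762} - \frac{48585}{\frac{1}{228} \left(-178\right) \left(- \frac{1}{173}\right) 207} = \frac{10903}{6214802} - \frac{48585}{\frac{6141}{6574}} = \frac{10903}{6214802} - \frac{106465930}{2047} = - \frac{661664652377419}{12721699694}$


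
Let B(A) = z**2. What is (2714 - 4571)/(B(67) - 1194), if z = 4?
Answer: 1857/1178 ≈ 1.5764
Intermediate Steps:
B(A) = 16 (B(A) = 4**2 = 16)
(2714 - 4571)/(B(67) - 1194) = (2714 - 4571)/(16 - 1194) = -1857/(-1178) = -1857*(-1/1178) = 1857/1178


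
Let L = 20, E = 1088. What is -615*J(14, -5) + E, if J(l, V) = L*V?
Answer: 62588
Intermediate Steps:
J(l, V) = 20*V
-615*J(14, -5) + E = -12300*(-5) + 1088 = -615*(-100) + 1088 = 61500 + 1088 = 62588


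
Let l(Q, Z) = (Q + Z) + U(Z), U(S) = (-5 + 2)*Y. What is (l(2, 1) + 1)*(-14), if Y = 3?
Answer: 70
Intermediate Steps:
U(S) = -9 (U(S) = (-5 + 2)*3 = -3*3 = -9)
l(Q, Z) = -9 + Q + Z (l(Q, Z) = (Q + Z) - 9 = -9 + Q + Z)
(l(2, 1) + 1)*(-14) = ((-9 + 2 + 1) + 1)*(-14) = (-6 + 1)*(-14) = -5*(-14) = 70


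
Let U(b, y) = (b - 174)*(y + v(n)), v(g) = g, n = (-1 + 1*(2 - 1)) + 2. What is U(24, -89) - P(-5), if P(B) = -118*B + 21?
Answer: 12439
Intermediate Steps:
P(B) = 21 - 118*B
n = 2 (n = (-1 + 1*1) + 2 = (-1 + 1) + 2 = 0 + 2 = 2)
U(b, y) = (-174 + b)*(2 + y) (U(b, y) = (b - 174)*(y + 2) = (-174 + b)*(2 + y))
U(24, -89) - P(-5) = (-348 - 174*(-89) + 2*24 + 24*(-89)) - (21 - 118*(-5)) = (-348 + 15486 + 48 - 2136) - (21 + 590) = 13050 - 1*611 = 13050 - 611 = 12439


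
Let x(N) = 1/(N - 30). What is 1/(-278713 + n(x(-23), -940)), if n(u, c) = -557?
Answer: -1/279270 ≈ -3.5808e-6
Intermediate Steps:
x(N) = 1/(-30 + N)
1/(-278713 + n(x(-23), -940)) = 1/(-278713 - 557) = 1/(-279270) = -1/279270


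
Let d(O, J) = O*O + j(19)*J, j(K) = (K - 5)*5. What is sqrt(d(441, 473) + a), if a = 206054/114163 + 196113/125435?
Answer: 2*sqrt(11667820361285318337315355)/14320035905 ≈ 477.07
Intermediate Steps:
a = 48235231909/14320035905 (a = 206054*(1/114163) + 196113*(1/125435) = 206054/114163 + 196113/125435 = 48235231909/14320035905 ≈ 3.3684)
j(K) = -25 + 5*K (j(K) = (-5 + K)*5 = -25 + 5*K)
d(O, J) = O**2 + 70*J (d(O, J) = O*O + (-25 + 5*19)*J = O**2 + (-25 + 95)*J = O**2 + 70*J)
sqrt(d(441, 473) + a) = sqrt((441**2 + 70*473) + 48235231909/14320035905) = sqrt((194481 + 33110) + 48235231909/14320035905) = sqrt(227591 + 48235231909/14320035905) = sqrt(3259159526886764/14320035905) = 2*sqrt(11667820361285318337315355)/14320035905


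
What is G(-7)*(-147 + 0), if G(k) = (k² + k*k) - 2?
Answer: -14112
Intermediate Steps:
G(k) = -2 + 2*k² (G(k) = (k² + k²) - 2 = 2*k² - 2 = -2 + 2*k²)
G(-7)*(-147 + 0) = (-2 + 2*(-7)²)*(-147 + 0) = (-2 + 2*49)*(-147) = (-2 + 98)*(-147) = 96*(-147) = -14112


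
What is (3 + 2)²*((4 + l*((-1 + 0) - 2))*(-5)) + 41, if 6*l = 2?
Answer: -334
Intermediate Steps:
l = ⅓ (l = (⅙)*2 = ⅓ ≈ 0.33333)
(3 + 2)²*((4 + l*((-1 + 0) - 2))*(-5)) + 41 = (3 + 2)²*((4 + ((-1 + 0) - 2)/3)*(-5)) + 41 = 5²*((4 + (-1 - 2)/3)*(-5)) + 41 = 25*((4 + (⅓)*(-3))*(-5)) + 41 = 25*((4 - 1)*(-5)) + 41 = 25*(3*(-5)) + 41 = 25*(-15) + 41 = -375 + 41 = -334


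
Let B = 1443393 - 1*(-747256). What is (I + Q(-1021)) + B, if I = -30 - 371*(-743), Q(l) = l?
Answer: 2465251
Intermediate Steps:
B = 2190649 (B = 1443393 + 747256 = 2190649)
I = 275623 (I = -30 + 275653 = 275623)
(I + Q(-1021)) + B = (275623 - 1021) + 2190649 = 274602 + 2190649 = 2465251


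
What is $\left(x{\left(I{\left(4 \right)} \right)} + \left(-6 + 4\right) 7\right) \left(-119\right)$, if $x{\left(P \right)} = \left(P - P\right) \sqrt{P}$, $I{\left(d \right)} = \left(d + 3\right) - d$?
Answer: $1666$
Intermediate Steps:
$I{\left(d \right)} = 3$ ($I{\left(d \right)} = \left(3 + d\right) - d = 3$)
$x{\left(P \right)} = 0$ ($x{\left(P \right)} = 0 \sqrt{P} = 0$)
$\left(x{\left(I{\left(4 \right)} \right)} + \left(-6 + 4\right) 7\right) \left(-119\right) = \left(0 + \left(-6 + 4\right) 7\right) \left(-119\right) = \left(0 - 14\right) \left(-119\right) = \left(-14\right) \left(-119\right) = 1666$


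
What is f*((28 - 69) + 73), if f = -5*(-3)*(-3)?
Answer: -1440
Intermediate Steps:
f = -45 (f = 15*(-3) = -45)
f*((28 - 69) + 73) = -45*((28 - 69) + 73) = -45*(-41 + 73) = -45*32 = -1440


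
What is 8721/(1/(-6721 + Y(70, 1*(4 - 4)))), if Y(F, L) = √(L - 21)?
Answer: -58613841 + 8721*I*√21 ≈ -5.8614e+7 + 39965.0*I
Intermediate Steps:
Y(F, L) = √(-21 + L)
8721/(1/(-6721 + Y(70, 1*(4 - 4)))) = 8721/(1/(-6721 + √(-21 + 1*(4 - 4)))) = 8721/(1/(-6721 + √(-21 + 1*0))) = 8721/(1/(-6721 + √(-21 + 0))) = 8721/(1/(-6721 + √(-21))) = 8721/(1/(-6721 + I*√21)) = 8721*(-6721 + I*√21) = -58613841 + 8721*I*√21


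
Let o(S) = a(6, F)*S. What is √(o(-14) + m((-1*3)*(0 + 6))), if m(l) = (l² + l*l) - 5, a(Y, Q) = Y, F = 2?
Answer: √559 ≈ 23.643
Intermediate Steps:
m(l) = -5 + 2*l² (m(l) = (l² + l²) - 5 = 2*l² - 5 = -5 + 2*l²)
o(S) = 6*S
√(o(-14) + m((-1*3)*(0 + 6))) = √(6*(-14) + (-5 + 2*((-1*3)*(0 + 6))²)) = √(-84 + (-5 + 2*(-3*6)²)) = √(-84 + (-5 + 2*(-18)²)) = √(-84 + (-5 + 2*324)) = √(-84 + (-5 + 648)) = √(-84 + 643) = √559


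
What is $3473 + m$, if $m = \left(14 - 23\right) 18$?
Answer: $3311$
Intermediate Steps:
$m = -162$ ($m = \left(-9\right) 18 = -162$)
$3473 + m = 3473 - 162 = 3311$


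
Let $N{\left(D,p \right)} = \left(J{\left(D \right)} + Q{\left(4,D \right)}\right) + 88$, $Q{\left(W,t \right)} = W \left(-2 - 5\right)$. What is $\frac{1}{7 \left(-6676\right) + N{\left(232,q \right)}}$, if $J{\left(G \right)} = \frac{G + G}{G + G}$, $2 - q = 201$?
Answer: $- \frac{1}{46671} \approx -2.1427 \cdot 10^{-5}$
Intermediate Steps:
$q = -199$ ($q = 2 - 201 = -199$)
$Q{\left(W,t \right)} = - 7 W$ ($Q{\left(W,t \right)} = W \left(-7\right) = - 7 W$)
$J{\left(G \right)} = 1$ ($J{\left(G \right)} = \frac{2 G}{2 G} = 2 G \frac{1}{2 G} = 1$)
$N{\left(D,p \right)} = 61$ ($N{\left(D,p \right)} = \left(1 - 28\right) + 88 = -27 + 88 = 61$)
$\frac{1}{7 \left(-6676\right) + N{\left(232,q \right)}} = \frac{1}{7 \left(-6676\right) + 61} = \frac{1}{-46732 + 61} = \frac{1}{-46671} = - \frac{1}{46671}$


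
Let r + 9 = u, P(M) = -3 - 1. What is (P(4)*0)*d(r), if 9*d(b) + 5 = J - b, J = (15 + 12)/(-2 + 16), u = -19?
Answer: 0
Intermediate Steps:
P(M) = -4
J = 27/14 ≈ 1.9286
r = -28 (r = -9 - 19 = -28)
d(b) = -43/126 - b/9 (d(b) = -5/9 + (27/14 - b)/9 = -5/9 + (3/14 - b/9) = -43/126 - b/9)
(P(4)*0)*d(r) = (-4*0)*(-43/126 - 1/9*(-28)) = 0*(-43/126 + 28/9) = 0*(349/126) = 0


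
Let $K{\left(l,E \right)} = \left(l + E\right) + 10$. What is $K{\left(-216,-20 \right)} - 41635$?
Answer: $-41861$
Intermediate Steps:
$K{\left(l,E \right)} = 10 + E + l$ ($K{\left(l,E \right)} = \left(E + l\right) + 10 = 10 + E + l$)
$K{\left(-216,-20 \right)} - 41635 = \left(10 - 20 - 216\right) - 41635 = -226 - 41635 = -41861$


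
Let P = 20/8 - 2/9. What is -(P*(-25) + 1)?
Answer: 1007/18 ≈ 55.944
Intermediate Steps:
P = 41/18 (P = 20*(⅛) - 2*⅑ = 5/2 - 2/9 = 41/18 ≈ 2.2778)
-(P*(-25) + 1) = -((41/18)*(-25) + 1) = -(-1025/18 + 1) = -1*(-1007/18) = 1007/18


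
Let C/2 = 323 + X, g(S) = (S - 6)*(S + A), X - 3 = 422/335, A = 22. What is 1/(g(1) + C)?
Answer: 335/180739 ≈ 0.0018535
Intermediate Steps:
X = 1427/335 (X = 3 + 422/335 = 1427/335 ≈ 4.2597)
g(S) = (-6 + S)*(22 + S) (g(S) = (S - 6)*(S + 22) = (-6 + S)*(22 + S))
C = 219264/335 (C = 2*(323 + 1427/335) = 2*(109632/335) = 219264/335 ≈ 654.52)
1/(g(1) + C) = 1/((-132 + 1² + 16*1) + 219264/335) = 1/((-132 + 1 + 16) + 219264/335) = 1/(-115 + 219264/335) = 1/(180739/335) = 335/180739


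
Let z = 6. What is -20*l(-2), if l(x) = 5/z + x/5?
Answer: -26/3 ≈ -8.6667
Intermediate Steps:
l(x) = ⅚ + x/5 (l(x) = 5/6 + x/5 = 5*(⅙) + x*(⅕) = ⅚ + x/5)
-20*l(-2) = -20*(⅚ + (⅕)*(-2)) = -20*(⅚ - ⅖) = -20*13/30 = -26/3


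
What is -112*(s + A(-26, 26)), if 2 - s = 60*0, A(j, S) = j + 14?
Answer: 1120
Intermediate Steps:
A(j, S) = 14 + j
s = 2 (s = 2 - 60*0 = 2 - 1*0 = 2 + 0 = 2)
-112*(s + A(-26, 26)) = -112*(2 + (14 - 26)) = -112*(2 - 12) = -112*(-10) = 1120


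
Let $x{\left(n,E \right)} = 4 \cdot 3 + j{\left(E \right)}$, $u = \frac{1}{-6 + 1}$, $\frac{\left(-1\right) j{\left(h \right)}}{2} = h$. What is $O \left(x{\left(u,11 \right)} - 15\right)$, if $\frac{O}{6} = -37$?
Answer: $5550$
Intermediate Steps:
$O = -222$ ($O = 6 \left(-37\right) = -222$)
$j{\left(h \right)} = - 2 h$
$u = - \frac{1}{5}$ ($u = \frac{1}{-5} = - \frac{1}{5} \approx -0.2$)
$x{\left(n,E \right)} = 12 - 2 E$ ($x{\left(n,E \right)} = 4 \cdot 3 - 2 E = 12 - 2 E$)
$O \left(x{\left(u,11 \right)} - 15\right) = - 222 \left(\left(12 - 22\right) - 15\right) = - 222 \left(-10 - 15\right) = \left(-222\right) \left(-25\right) = 5550$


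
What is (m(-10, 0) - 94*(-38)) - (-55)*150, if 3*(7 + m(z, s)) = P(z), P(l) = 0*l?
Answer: 11815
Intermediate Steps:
P(l) = 0
m(z, s) = -7 (m(z, s) = -7 + (1/3)*0 = -7 + 0 = -7)
(m(-10, 0) - 94*(-38)) - (-55)*150 = (-7 - 94*(-38)) - (-55)*150 = (-7 + 3572) - 1*(-8250) = 3565 + 8250 = 11815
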